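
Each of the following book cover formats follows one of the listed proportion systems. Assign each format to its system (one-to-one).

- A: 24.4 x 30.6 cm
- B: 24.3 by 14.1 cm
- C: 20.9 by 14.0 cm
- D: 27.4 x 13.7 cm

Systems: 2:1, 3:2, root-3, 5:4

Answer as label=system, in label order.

A=5:4, B=root-3, C=3:2, D=2:1

Ratios: A ≈ 1.254; B ≈ 1.723; C ≈ 1.493; D ≈ 2.000.
Targets: 2:1 ≈ 2.000; 3:2 ≈ 1.500; root-3 ≈ 1.732; 5:4 ≈ 1.250.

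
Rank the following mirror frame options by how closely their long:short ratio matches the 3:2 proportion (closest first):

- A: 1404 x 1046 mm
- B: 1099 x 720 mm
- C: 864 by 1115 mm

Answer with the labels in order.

B, A, C

Ratios: A = 1404 / 1046 ≈ 1.342; B = 1099 / 720 ≈ 1.526; C = 1115 / 864 ≈ 1.291.
|Δ from 1.500|: A 0.158; B 0.026; C 0.209.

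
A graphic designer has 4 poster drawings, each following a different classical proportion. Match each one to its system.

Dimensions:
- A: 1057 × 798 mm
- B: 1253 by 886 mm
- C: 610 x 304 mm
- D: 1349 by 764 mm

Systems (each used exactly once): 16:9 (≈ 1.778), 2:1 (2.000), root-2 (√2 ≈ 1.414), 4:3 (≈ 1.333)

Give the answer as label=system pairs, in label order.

Ratios: A ≈ 1.325; B ≈ 1.414; C ≈ 2.007; D ≈ 1.766.
Targets: 16:9 ≈ 1.778; 2:1 ≈ 2.000; root-2 ≈ 1.414; 4:3 ≈ 1.333.

A=4:3, B=root-2, C=2:1, D=16:9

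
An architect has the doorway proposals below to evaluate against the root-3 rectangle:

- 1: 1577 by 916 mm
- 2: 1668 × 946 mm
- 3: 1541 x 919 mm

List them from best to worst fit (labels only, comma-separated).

Ratios: 1 = 1577 / 916 ≈ 1.722; 2 = 1668 / 946 ≈ 1.763; 3 = 1541 / 919 ≈ 1.677.
|Δ from 1.732|: 1 0.010; 2 0.031; 3 0.055.

1, 2, 3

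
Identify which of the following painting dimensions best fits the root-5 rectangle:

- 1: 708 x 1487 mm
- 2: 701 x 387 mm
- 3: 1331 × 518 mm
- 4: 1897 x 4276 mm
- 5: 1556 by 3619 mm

Ratios (long/short): 1 ≈ 2.100; 2 ≈ 1.811; 3 ≈ 2.569; 4 ≈ 2.254; 5 ≈ 2.326.
root-5 ≈ 2.236; option 4 is nearest (Δ 0.018).

4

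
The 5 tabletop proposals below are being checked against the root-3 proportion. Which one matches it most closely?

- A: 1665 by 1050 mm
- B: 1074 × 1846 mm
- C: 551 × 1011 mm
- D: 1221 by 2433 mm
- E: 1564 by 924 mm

Ratios (long/short): A ≈ 1.586; B ≈ 1.719; C ≈ 1.835; D ≈ 1.993; E ≈ 1.693.
root-3 ≈ 1.732; option B is nearest (Δ 0.013).

B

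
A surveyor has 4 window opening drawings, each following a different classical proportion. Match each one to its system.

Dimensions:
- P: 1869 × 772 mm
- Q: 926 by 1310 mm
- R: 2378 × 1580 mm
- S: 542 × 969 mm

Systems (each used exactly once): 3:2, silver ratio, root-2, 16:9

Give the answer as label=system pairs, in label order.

P=silver ratio, Q=root-2, R=3:2, S=16:9

Ratios: P ≈ 2.421; Q ≈ 1.415; R ≈ 1.505; S ≈ 1.788.
Targets: 3:2 ≈ 1.500; silver ratio ≈ 2.414; root-2 ≈ 1.414; 16:9 ≈ 1.778.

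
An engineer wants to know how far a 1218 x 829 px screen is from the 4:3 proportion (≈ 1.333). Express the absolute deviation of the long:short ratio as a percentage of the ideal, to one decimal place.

Ratio = 1218 / 829 ≈ 1.4692.
Ideal 4:3 ≈ 1.3333. |1.4692 − 1.3333| / 1.3333 ≈ 10.19% → 10.2%.

10.2%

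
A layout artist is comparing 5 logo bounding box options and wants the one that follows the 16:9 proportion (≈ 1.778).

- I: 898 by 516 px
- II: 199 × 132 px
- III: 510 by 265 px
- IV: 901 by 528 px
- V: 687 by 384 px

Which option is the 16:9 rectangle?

Target 16:9 ≈ 1.778.
I: 1.740 (Δ0.038)  II: 1.508 (Δ0.270)  III: 1.925 (Δ0.147)  IV: 1.706 (Δ0.072)  V: 1.789 (Δ0.011)

V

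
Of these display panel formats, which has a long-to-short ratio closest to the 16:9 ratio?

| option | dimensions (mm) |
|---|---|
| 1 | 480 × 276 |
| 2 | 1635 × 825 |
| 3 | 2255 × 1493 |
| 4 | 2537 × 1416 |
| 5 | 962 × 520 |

Ratios (long/short): 1 ≈ 1.739; 2 ≈ 1.982; 3 ≈ 1.510; 4 ≈ 1.792; 5 ≈ 1.850.
16:9 ≈ 1.778; option 4 is nearest (Δ 0.014).

4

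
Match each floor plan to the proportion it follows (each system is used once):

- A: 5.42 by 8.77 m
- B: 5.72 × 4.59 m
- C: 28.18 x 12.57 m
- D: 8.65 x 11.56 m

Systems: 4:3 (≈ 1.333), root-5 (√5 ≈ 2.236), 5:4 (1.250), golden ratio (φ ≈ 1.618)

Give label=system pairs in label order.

A = 8.77/5.42 ≈ 1.618 → golden ratio (1.618)
B = 5.72/4.59 ≈ 1.246 → 5:4 (1.250)
C = 28.18/12.57 ≈ 2.242 → root-5 (2.236)
D = 11.56/8.65 ≈ 1.336 → 4:3 (1.333)

A=golden ratio, B=5:4, C=root-5, D=4:3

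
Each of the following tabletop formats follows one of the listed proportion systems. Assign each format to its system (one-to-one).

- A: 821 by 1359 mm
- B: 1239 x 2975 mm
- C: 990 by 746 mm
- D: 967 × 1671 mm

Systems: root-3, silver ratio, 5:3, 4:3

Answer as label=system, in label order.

Ratios: A ≈ 1.655; B ≈ 2.401; C ≈ 1.327; D ≈ 1.728.
Targets: root-3 ≈ 1.732; silver ratio ≈ 2.414; 5:3 ≈ 1.667; 4:3 ≈ 1.333.

A=5:3, B=silver ratio, C=4:3, D=root-3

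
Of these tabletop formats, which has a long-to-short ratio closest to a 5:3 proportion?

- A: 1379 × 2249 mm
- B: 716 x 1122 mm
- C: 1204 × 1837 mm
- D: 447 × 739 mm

D

Ratios (long/short): A ≈ 1.631; B ≈ 1.567; C ≈ 1.526; D ≈ 1.653.
5:3 ≈ 1.667; option D is nearest (Δ 0.014).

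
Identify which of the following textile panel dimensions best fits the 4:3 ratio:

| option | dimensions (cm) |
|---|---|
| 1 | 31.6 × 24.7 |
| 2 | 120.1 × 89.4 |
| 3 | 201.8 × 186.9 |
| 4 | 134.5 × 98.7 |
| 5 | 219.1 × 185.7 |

Target 4:3 ≈ 1.333.
1: 1.279 (Δ0.054)  2: 1.343 (Δ0.010)  3: 1.080 (Δ0.253)  4: 1.363 (Δ0.030)  5: 1.180 (Δ0.153)

2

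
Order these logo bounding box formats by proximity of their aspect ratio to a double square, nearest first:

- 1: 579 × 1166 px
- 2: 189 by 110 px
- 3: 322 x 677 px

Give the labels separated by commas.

1, 3, 2

Ratios: 1 = 1166 / 579 ≈ 2.014; 2 = 189 / 110 ≈ 1.718; 3 = 677 / 322 ≈ 2.102.
|Δ from 2.000|: 1 0.014; 2 0.282; 3 0.102.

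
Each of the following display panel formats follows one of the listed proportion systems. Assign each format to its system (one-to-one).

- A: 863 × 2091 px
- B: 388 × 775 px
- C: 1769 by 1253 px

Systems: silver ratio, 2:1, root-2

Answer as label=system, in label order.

A=silver ratio, B=2:1, C=root-2

Ratios: A ≈ 2.423; B ≈ 1.997; C ≈ 1.412.
Targets: silver ratio ≈ 2.414; 2:1 ≈ 2.000; root-2 ≈ 1.414.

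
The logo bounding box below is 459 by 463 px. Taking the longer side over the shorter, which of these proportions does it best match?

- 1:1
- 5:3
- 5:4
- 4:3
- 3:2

1:1

463/459 ≈ 1.009. Nearest candidates are 1:1 (1.000, off by 0.009) and 5:4 (1.250, off by 0.241).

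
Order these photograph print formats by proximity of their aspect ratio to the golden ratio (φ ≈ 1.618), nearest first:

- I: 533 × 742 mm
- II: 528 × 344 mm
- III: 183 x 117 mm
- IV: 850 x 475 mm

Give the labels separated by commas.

III, II, IV, I

I: 742/533 ≈ 1.392 → |1.392 − 1.618| = 0.226
II: 528/344 ≈ 1.535 → |1.535 − 1.618| = 0.083
III: 183/117 ≈ 1.564 → |1.564 − 1.618| = 0.054
IV: 850/475 ≈ 1.789 → |1.789 − 1.618| = 0.171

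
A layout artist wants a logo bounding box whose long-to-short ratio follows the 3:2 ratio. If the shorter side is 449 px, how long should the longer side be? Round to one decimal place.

673.5 px

3:2 = 1.50000.
Longer side = 449 × 1.50000 ≈ 673.500 → 673.5 px.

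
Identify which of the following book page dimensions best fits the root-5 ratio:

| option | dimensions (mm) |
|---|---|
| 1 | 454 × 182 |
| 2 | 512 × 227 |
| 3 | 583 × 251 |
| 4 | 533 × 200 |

Ratios (long/short): 1 ≈ 2.495; 2 ≈ 2.256; 3 ≈ 2.323; 4 ≈ 2.665.
root-5 ≈ 2.236; option 2 is nearest (Δ 0.020).

2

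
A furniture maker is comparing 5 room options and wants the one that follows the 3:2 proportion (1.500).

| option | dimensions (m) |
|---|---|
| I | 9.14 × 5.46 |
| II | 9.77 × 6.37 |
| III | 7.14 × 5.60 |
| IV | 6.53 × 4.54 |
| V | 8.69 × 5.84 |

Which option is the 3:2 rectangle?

Ratios (long/short): I ≈ 1.674; II ≈ 1.534; III ≈ 1.275; IV ≈ 1.438; V ≈ 1.488.
3:2 ≈ 1.500; option V is nearest (Δ 0.012).

V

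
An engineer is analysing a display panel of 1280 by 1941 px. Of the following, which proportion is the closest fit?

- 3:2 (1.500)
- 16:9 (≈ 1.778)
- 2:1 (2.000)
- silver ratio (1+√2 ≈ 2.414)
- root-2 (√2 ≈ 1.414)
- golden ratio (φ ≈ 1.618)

1941/1280 ≈ 1.516. Nearest candidates are 3:2 (1.500, off by 0.016) and golden ratio (1.618, off by 0.102).

3:2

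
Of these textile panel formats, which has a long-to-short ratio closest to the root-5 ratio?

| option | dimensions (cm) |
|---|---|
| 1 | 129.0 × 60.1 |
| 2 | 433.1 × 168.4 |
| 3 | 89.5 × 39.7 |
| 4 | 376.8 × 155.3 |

3

Ratios (long/short): 1 ≈ 2.146; 2 ≈ 2.572; 3 ≈ 2.254; 4 ≈ 2.426.
root-5 ≈ 2.236; option 3 is nearest (Δ 0.018).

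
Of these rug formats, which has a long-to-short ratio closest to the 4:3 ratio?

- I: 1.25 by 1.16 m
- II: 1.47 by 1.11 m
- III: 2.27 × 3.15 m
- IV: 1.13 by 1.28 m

Ratios (long/short): I ≈ 1.078; II ≈ 1.324; III ≈ 1.388; IV ≈ 1.133.
4:3 ≈ 1.333; option II is nearest (Δ 0.009).

II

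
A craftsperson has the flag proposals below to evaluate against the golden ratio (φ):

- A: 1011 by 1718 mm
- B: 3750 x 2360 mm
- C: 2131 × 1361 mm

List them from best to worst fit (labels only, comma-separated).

B, C, A

Ratios: A = 1718 / 1011 ≈ 1.699; B = 3750 / 2360 ≈ 1.589; C = 2131 / 1361 ≈ 1.566.
|Δ from 1.618|: A 0.081; B 0.029; C 0.052.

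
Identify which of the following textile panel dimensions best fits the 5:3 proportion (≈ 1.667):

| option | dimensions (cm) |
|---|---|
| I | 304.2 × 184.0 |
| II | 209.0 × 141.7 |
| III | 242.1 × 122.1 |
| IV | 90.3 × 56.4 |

I

Ratios (long/short): I ≈ 1.653; II ≈ 1.475; III ≈ 1.983; IV ≈ 1.601.
5:3 ≈ 1.667; option I is nearest (Δ 0.014).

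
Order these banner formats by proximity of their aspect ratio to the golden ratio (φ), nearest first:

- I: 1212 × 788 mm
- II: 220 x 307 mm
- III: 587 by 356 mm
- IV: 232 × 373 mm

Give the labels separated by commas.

I: 1212/788 ≈ 1.538 → |1.538 − 1.618| = 0.080
II: 307/220 ≈ 1.395 → |1.395 − 1.618| = 0.223
III: 587/356 ≈ 1.649 → |1.649 − 1.618| = 0.031
IV: 373/232 ≈ 1.608 → |1.608 − 1.618| = 0.010

IV, III, I, II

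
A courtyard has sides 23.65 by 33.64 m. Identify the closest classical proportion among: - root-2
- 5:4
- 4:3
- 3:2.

root-2

Ratio = 33.64 / 23.65 ≈ 1.422.
Distances: root-2 1.414 (Δ 0.008); 5:4 1.250 (Δ 0.172); 4:3 1.333 (Δ 0.089); 3:2 1.500 (Δ 0.078).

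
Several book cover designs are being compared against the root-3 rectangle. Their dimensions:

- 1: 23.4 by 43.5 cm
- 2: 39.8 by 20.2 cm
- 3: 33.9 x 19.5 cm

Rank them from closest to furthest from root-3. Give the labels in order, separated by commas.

3, 1, 2

1: 43.5/23.4 ≈ 1.859 → |1.859 − 1.732| = 0.127
2: 39.8/20.2 ≈ 1.970 → |1.970 − 1.732| = 0.238
3: 33.9/19.5 ≈ 1.738 → |1.738 − 1.732| = 0.006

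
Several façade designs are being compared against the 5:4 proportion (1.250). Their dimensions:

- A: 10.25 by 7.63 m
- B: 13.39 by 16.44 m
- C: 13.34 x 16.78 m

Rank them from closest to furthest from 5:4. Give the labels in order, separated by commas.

C, B, A

A: 10.25/7.63 ≈ 1.343 → |1.343 − 1.250| = 0.093
B: 16.44/13.39 ≈ 1.228 → |1.228 − 1.250| = 0.022
C: 16.78/13.34 ≈ 1.258 → |1.258 − 1.250| = 0.008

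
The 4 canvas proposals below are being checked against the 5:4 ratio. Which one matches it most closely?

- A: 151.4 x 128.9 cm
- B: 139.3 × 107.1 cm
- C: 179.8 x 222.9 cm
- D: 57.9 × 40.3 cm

Target 5:4 ≈ 1.250.
A: 1.175 (Δ0.075)  B: 1.301 (Δ0.051)  C: 1.240 (Δ0.010)  D: 1.437 (Δ0.187)

C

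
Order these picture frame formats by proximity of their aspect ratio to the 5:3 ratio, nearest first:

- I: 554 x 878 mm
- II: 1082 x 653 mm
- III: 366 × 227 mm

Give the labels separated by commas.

I: 878/554 ≈ 1.585 → |1.585 − 1.667| = 0.082
II: 1082/653 ≈ 1.657 → |1.657 − 1.667| = 0.010
III: 366/227 ≈ 1.612 → |1.612 − 1.667| = 0.055

II, III, I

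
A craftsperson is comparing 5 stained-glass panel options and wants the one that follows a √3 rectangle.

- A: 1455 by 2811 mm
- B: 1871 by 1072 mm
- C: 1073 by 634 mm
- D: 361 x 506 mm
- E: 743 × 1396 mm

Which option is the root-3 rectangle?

B

Ratios (long/short): A ≈ 1.932; B ≈ 1.745; C ≈ 1.692; D ≈ 1.402; E ≈ 1.879.
root-3 ≈ 1.732; option B is nearest (Δ 0.013).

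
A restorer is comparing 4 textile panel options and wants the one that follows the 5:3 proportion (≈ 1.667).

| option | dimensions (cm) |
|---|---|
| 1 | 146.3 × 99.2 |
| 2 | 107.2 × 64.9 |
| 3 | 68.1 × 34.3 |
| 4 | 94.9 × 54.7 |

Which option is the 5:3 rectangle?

2

Ratios (long/short): 1 ≈ 1.475; 2 ≈ 1.652; 3 ≈ 1.985; 4 ≈ 1.735.
5:3 ≈ 1.667; option 2 is nearest (Δ 0.015).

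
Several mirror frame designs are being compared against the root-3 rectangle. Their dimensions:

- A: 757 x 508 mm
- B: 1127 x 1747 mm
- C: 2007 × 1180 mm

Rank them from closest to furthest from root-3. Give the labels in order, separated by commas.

A: 757/508 ≈ 1.490 → |1.490 − 1.732| = 0.242
B: 1747/1127 ≈ 1.550 → |1.550 − 1.732| = 0.182
C: 2007/1180 ≈ 1.701 → |1.701 − 1.732| = 0.031

C, B, A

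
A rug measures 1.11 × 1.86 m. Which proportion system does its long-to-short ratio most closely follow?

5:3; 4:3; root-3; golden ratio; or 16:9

1.86/1.11 ≈ 1.676. Nearest candidates are 5:3 (1.667, off by 0.009) and root-3 (1.732, off by 0.056).

5:3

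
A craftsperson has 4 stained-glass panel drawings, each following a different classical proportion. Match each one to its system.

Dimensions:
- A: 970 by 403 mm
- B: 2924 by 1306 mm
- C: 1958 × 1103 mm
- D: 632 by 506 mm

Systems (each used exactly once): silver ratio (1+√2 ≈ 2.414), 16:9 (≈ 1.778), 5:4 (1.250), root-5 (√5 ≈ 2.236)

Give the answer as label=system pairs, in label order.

A=silver ratio, B=root-5, C=16:9, D=5:4

Ratios: A ≈ 2.407; B ≈ 2.239; C ≈ 1.775; D ≈ 1.249.
Targets: silver ratio ≈ 2.414; 16:9 ≈ 1.778; 5:4 ≈ 1.250; root-5 ≈ 2.236.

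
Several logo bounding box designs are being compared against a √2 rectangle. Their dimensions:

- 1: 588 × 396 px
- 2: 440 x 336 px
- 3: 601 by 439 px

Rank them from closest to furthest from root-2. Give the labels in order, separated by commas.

Ratios: 1 = 588 / 396 ≈ 1.485; 2 = 440 / 336 ≈ 1.310; 3 = 601 / 439 ≈ 1.369.
|Δ from 1.414|: 1 0.071; 2 0.104; 3 0.045.

3, 1, 2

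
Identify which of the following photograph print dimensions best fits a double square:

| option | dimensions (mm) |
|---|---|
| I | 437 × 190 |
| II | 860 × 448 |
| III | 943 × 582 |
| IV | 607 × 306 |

IV

Ratios (long/short): I ≈ 2.300; II ≈ 1.920; III ≈ 1.620; IV ≈ 1.984.
2:1 ≈ 2.000; option IV is nearest (Δ 0.016).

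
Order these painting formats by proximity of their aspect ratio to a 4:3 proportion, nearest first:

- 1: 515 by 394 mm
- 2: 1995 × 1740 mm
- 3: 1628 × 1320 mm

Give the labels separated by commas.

1, 3, 2

Ratios: 1 = 515 / 394 ≈ 1.307; 2 = 1995 / 1740 ≈ 1.147; 3 = 1628 / 1320 ≈ 1.233.
|Δ from 1.333|: 1 0.026; 2 0.186; 3 0.100.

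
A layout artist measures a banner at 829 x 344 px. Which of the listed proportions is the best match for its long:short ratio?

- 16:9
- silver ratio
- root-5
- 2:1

Ratio = 829 / 344 ≈ 2.410.
Distances: 16:9 1.778 (Δ 0.632); silver ratio 2.414 (Δ 0.004); root-5 2.236 (Δ 0.174); 2:1 2.000 (Δ 0.410).

silver ratio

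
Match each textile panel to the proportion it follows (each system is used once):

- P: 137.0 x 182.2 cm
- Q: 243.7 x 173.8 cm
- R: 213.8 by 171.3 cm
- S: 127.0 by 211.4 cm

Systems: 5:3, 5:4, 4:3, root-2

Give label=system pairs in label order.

Ratios: P ≈ 1.330; Q ≈ 1.402; R ≈ 1.248; S ≈ 1.665.
Targets: 5:3 ≈ 1.667; 5:4 ≈ 1.250; 4:3 ≈ 1.333; root-2 ≈ 1.414.

P=4:3, Q=root-2, R=5:4, S=5:3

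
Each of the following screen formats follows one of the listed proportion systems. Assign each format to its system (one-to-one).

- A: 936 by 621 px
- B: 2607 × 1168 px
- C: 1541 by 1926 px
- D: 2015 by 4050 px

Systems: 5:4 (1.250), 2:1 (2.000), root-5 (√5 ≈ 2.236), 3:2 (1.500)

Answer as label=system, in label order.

A = 936/621 ≈ 1.507 → 3:2 (1.500)
B = 2607/1168 ≈ 2.232 → root-5 (2.236)
C = 1926/1541 ≈ 1.250 → 5:4 (1.250)
D = 4050/2015 ≈ 2.010 → 2:1 (2.000)

A=3:2, B=root-5, C=5:4, D=2:1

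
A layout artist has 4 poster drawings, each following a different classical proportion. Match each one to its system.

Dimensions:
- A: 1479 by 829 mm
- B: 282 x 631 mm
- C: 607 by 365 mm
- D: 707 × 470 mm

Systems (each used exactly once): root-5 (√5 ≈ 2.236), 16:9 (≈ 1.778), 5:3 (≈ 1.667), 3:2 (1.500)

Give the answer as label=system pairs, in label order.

A=16:9, B=root-5, C=5:3, D=3:2

A = 1479/829 ≈ 1.784 → 16:9 (1.778)
B = 631/282 ≈ 2.238 → root-5 (2.236)
C = 607/365 ≈ 1.663 → 5:3 (1.667)
D = 707/470 ≈ 1.504 → 3:2 (1.500)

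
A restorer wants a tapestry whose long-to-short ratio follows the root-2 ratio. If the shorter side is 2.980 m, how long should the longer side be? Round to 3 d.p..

4.214 m

root-2 ≈ 1.41421.
Longer side = 2.980 × 1.41421 ≈ 4.21435 → 4.214 m.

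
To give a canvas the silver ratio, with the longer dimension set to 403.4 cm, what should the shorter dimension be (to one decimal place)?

167.1 cm

silver ratio ≈ 2.41421.
Shorter side = 403.4 ÷ 2.41421 ≈ 167.094 → 167.1 cm.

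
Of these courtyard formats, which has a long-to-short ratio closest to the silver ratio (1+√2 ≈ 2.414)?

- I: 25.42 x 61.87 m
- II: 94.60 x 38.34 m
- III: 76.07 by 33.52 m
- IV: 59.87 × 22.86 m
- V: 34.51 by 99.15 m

Target silver ratio ≈ 2.414.
I: 2.434 (Δ0.020)  II: 2.467 (Δ0.053)  III: 2.269 (Δ0.145)  IV: 2.619 (Δ0.205)  V: 2.873 (Δ0.459)

I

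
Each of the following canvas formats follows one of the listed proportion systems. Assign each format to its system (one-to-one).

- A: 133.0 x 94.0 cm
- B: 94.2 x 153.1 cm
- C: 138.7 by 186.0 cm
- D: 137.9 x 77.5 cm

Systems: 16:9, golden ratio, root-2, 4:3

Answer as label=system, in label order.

A=root-2, B=golden ratio, C=4:3, D=16:9

Ratios: A ≈ 1.415; B ≈ 1.625; C ≈ 1.341; D ≈ 1.779.
Targets: 16:9 ≈ 1.778; golden ratio ≈ 1.618; root-2 ≈ 1.414; 4:3 ≈ 1.333.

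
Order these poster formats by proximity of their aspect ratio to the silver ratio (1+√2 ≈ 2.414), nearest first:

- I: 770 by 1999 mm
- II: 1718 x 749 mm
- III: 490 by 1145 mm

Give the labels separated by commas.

III, II, I

I: 1999/770 ≈ 2.596 → |2.596 − 2.414| = 0.182
II: 1718/749 ≈ 2.294 → |2.294 − 2.414| = 0.120
III: 1145/490 ≈ 2.337 → |2.337 − 2.414| = 0.077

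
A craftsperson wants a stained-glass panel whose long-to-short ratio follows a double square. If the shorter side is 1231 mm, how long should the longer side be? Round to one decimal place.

2:1 = 2.00000.
Longer side = 1231 × 2.00000 ≈ 2462.000 → 2462.0 mm.

2462.0 mm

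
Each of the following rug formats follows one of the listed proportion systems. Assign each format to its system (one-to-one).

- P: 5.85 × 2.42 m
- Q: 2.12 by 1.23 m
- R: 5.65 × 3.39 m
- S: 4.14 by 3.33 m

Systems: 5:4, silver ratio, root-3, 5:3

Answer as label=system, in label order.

Ratios: P ≈ 2.417; Q ≈ 1.724; R ≈ 1.667; S ≈ 1.243.
Targets: 5:4 ≈ 1.250; silver ratio ≈ 2.414; root-3 ≈ 1.732; 5:3 ≈ 1.667.

P=silver ratio, Q=root-3, R=5:3, S=5:4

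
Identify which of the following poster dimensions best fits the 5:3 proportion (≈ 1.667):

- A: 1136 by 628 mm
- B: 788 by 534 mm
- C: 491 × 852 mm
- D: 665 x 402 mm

D

Ratios (long/short): A ≈ 1.809; B ≈ 1.476; C ≈ 1.735; D ≈ 1.654.
5:3 ≈ 1.667; option D is nearest (Δ 0.013).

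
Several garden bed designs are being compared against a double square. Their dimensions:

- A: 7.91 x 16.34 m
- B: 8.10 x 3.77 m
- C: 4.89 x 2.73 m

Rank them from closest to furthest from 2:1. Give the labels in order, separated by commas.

A, B, C

Ratios: A = 16.34 / 7.91 ≈ 2.066; B = 8.10 / 3.77 ≈ 2.149; C = 4.89 / 2.73 ≈ 1.791.
|Δ from 2.000|: A 0.066; B 0.149; C 0.209.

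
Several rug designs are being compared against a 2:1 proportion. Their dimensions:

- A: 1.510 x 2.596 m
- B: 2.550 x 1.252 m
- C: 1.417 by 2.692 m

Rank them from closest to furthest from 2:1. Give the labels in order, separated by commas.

B, C, A

Ratios: A = 2.596 / 1.510 ≈ 1.719; B = 2.550 / 1.252 ≈ 2.037; C = 2.692 / 1.417 ≈ 1.900.
|Δ from 2.000|: A 0.281; B 0.037; C 0.100.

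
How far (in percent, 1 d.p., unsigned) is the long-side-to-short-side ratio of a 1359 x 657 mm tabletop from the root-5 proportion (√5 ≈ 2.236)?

Ratio = 1359 / 657 ≈ 2.0685.
Ideal root-5 ≈ 2.2361. |2.0685 − 2.2361| / 2.2361 ≈ 7.50% → 7.5%.

7.5%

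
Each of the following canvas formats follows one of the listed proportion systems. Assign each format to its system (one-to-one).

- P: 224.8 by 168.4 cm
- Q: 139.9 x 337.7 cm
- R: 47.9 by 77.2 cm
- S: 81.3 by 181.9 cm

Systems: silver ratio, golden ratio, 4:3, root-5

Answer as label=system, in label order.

P = 224.8/168.4 ≈ 1.335 → 4:3 (1.333)
Q = 337.7/139.9 ≈ 2.414 → silver ratio (2.414)
R = 77.2/47.9 ≈ 1.612 → golden ratio (1.618)
S = 181.9/81.3 ≈ 2.237 → root-5 (2.236)

P=4:3, Q=silver ratio, R=golden ratio, S=root-5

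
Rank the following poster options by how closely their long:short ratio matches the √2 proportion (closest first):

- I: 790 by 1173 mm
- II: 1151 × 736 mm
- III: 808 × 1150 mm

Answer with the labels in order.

Ratios: I = 1173 / 790 ≈ 1.485; II = 1151 / 736 ≈ 1.564; III = 1150 / 808 ≈ 1.423.
|Δ from 1.414|: I 0.071; II 0.150; III 0.009.

III, I, II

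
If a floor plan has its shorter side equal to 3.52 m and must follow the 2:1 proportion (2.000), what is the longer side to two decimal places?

2:1 = 2.00000.
Longer side = 3.52 × 2.00000 ≈ 7.0400 → 7.04 m.

7.04 m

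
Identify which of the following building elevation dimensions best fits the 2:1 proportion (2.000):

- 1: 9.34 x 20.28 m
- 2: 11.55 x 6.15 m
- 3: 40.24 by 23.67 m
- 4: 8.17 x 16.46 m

Target 2:1 ≈ 2.000.
1: 2.171 (Δ0.171)  2: 1.878 (Δ0.122)  3: 1.700 (Δ0.300)  4: 2.015 (Δ0.015)

4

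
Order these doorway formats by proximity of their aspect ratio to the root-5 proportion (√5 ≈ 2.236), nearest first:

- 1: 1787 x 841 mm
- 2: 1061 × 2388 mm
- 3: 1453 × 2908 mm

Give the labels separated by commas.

Ratios: 1 = 1787 / 841 ≈ 2.125; 2 = 2388 / 1061 ≈ 2.251; 3 = 2908 / 1453 ≈ 2.001.
|Δ from 2.236|: 1 0.111; 2 0.015; 3 0.235.

2, 1, 3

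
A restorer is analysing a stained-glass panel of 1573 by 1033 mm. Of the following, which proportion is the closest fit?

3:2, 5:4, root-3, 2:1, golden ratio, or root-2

1573/1033 ≈ 1.523. Nearest candidates are 3:2 (1.500, off by 0.023) and golden ratio (1.618, off by 0.095).

3:2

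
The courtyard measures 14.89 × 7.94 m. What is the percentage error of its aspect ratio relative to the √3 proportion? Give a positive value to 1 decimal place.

Ratio = 14.89 / 7.94 ≈ 1.8753.
Ideal root-3 ≈ 1.7321. |1.8753 − 1.7321| / 1.7321 ≈ 8.27% → 8.3%.

8.3%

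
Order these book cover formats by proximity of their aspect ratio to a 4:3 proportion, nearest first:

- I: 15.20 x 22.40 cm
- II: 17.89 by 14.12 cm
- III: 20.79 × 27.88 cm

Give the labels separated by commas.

III, II, I

Ratios: I = 22.40 / 15.20 ≈ 1.474; II = 17.89 / 14.12 ≈ 1.267; III = 27.88 / 20.79 ≈ 1.341.
|Δ from 1.333|: I 0.141; II 0.066; III 0.008.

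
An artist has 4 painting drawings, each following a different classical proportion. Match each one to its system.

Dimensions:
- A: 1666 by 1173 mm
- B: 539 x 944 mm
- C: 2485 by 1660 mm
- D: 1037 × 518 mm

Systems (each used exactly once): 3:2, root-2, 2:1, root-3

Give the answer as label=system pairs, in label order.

A=root-2, B=root-3, C=3:2, D=2:1

Ratios: A ≈ 1.420; B ≈ 1.751; C ≈ 1.497; D ≈ 2.002.
Targets: 3:2 ≈ 1.500; root-2 ≈ 1.414; 2:1 ≈ 2.000; root-3 ≈ 1.732.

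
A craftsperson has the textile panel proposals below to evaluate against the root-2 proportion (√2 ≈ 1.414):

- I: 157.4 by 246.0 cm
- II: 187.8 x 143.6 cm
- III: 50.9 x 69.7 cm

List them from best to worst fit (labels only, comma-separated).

Ratios: I = 246.0 / 157.4 ≈ 1.563; II = 187.8 / 143.6 ≈ 1.308; III = 69.7 / 50.9 ≈ 1.369.
|Δ from 1.414|: I 0.149; II 0.106; III 0.045.

III, II, I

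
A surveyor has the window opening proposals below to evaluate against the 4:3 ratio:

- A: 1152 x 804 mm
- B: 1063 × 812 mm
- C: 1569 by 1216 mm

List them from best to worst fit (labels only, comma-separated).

B, C, A

A: 1152/804 ≈ 1.433 → |1.433 − 1.333| = 0.100
B: 1063/812 ≈ 1.309 → |1.309 − 1.333| = 0.024
C: 1569/1216 ≈ 1.290 → |1.290 − 1.333| = 0.043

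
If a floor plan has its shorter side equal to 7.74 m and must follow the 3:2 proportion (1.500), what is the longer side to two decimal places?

3:2 = 1.50000.
Longer side = 7.74 × 1.50000 ≈ 11.6100 → 11.61 m.

11.61 m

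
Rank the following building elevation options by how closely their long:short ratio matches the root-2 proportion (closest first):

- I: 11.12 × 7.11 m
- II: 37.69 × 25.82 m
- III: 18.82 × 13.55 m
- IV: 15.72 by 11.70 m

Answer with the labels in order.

III, II, IV, I

Ratios: I = 11.12 / 7.11 ≈ 1.564; II = 37.69 / 25.82 ≈ 1.460; III = 18.82 / 13.55 ≈ 1.389; IV = 15.72 / 11.70 ≈ 1.344.
|Δ from 1.414|: I 0.150; II 0.046; III 0.025; IV 0.070.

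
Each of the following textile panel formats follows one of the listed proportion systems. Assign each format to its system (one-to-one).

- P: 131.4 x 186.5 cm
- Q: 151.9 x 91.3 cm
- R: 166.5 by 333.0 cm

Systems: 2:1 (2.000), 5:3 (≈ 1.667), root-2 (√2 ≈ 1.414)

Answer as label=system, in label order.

P=root-2, Q=5:3, R=2:1

P = 186.5/131.4 ≈ 1.419 → root-2 (1.414)
Q = 151.9/91.3 ≈ 1.664 → 5:3 (1.667)
R = 333.0/166.5 ≈ 2.000 → 2:1 (2.000)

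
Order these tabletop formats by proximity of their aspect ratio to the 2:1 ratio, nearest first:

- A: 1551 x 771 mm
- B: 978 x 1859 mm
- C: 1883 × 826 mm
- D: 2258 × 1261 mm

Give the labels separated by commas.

A: 1551/771 ≈ 2.012 → |2.012 − 2.000| = 0.012
B: 1859/978 ≈ 1.901 → |1.901 − 2.000| = 0.099
C: 1883/826 ≈ 2.280 → |2.280 − 2.000| = 0.280
D: 2258/1261 ≈ 1.791 → |1.791 − 2.000| = 0.209

A, B, D, C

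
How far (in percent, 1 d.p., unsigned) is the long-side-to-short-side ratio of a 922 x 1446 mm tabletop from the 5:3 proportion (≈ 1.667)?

5.9%

Ratio = 1446 / 922 ≈ 1.5683.
Ideal 5:3 ≈ 1.6667. |1.5683 − 1.6667| / 1.6667 ≈ 5.90% → 5.9%.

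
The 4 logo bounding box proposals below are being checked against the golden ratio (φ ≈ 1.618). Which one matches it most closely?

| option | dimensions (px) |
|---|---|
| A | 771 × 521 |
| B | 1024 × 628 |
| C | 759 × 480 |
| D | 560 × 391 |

Ratios (long/short): A ≈ 1.480; B ≈ 1.631; C ≈ 1.581; D ≈ 1.432.
golden ratio ≈ 1.618; option B is nearest (Δ 0.013).

B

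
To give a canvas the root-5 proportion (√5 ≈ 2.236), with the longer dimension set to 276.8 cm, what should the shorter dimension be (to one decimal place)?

root-5 ≈ 2.23607.
Shorter side = 276.8 ÷ 2.23607 ≈ 123.789 → 123.8 cm.

123.8 cm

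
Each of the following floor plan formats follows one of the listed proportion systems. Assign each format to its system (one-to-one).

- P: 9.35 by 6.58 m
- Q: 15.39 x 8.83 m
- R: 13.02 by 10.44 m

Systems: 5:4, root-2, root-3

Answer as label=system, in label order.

Ratios: P ≈ 1.421; Q ≈ 1.743; R ≈ 1.247.
Targets: 5:4 ≈ 1.250; root-2 ≈ 1.414; root-3 ≈ 1.732.

P=root-2, Q=root-3, R=5:4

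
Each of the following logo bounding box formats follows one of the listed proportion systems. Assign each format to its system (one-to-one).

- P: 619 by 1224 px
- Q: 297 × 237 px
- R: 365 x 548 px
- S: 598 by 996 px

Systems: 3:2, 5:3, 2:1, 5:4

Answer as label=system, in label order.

P=2:1, Q=5:4, R=3:2, S=5:3

Ratios: P ≈ 1.977; Q ≈ 1.253; R ≈ 1.501; S ≈ 1.666.
Targets: 3:2 ≈ 1.500; 5:3 ≈ 1.667; 2:1 ≈ 2.000; 5:4 ≈ 1.250.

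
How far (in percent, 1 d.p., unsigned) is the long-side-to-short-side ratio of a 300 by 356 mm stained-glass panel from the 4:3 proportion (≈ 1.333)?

Ratio = 356 / 300 ≈ 1.1867.
Ideal 4:3 ≈ 1.3333. |1.1867 − 1.3333| / 1.3333 ≈ 11.00% → 11.0%.

11.0%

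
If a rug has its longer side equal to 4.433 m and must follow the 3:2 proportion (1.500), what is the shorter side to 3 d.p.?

2.955 m

3:2 = 1.50000.
Shorter side = 4.433 ÷ 1.50000 ≈ 2.95533 → 2.955 m.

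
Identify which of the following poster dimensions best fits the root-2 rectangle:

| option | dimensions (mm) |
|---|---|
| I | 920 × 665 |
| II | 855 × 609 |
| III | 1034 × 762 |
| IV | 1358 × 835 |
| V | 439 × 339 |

II

Ratios (long/short): I ≈ 1.383; II ≈ 1.404; III ≈ 1.357; IV ≈ 1.626; V ≈ 1.295.
root-2 ≈ 1.414; option II is nearest (Δ 0.010).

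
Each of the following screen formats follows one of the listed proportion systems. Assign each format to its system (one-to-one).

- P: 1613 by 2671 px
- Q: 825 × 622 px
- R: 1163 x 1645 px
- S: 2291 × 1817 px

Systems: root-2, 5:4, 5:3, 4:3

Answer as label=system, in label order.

Ratios: P ≈ 1.656; Q ≈ 1.326; R ≈ 1.414; S ≈ 1.261.
Targets: root-2 ≈ 1.414; 5:4 ≈ 1.250; 5:3 ≈ 1.667; 4:3 ≈ 1.333.

P=5:3, Q=4:3, R=root-2, S=5:4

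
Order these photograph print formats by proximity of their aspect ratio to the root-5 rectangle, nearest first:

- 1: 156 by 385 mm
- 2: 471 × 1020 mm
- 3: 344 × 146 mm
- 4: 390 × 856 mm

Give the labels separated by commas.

Ratios: 1 = 385 / 156 ≈ 2.468; 2 = 1020 / 471 ≈ 2.166; 3 = 344 / 146 ≈ 2.356; 4 = 856 / 390 ≈ 2.195.
|Δ from 2.236|: 1 0.232; 2 0.070; 3 0.120; 4 0.041.

4, 2, 3, 1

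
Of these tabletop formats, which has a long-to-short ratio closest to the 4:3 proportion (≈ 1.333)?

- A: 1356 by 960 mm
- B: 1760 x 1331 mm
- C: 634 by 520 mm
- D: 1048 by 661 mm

Ratios (long/short): A ≈ 1.413; B ≈ 1.322; C ≈ 1.219; D ≈ 1.585.
4:3 ≈ 1.333; option B is nearest (Δ 0.011).

B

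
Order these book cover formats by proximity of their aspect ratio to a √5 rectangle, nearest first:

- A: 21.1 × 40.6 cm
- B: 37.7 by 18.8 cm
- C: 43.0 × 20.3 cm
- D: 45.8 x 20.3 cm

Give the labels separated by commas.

A: 40.6/21.1 ≈ 1.924 → |1.924 − 2.236| = 0.312
B: 37.7/18.8 ≈ 2.005 → |2.005 − 2.236| = 0.231
C: 43.0/20.3 ≈ 2.118 → |2.118 − 2.236| = 0.118
D: 45.8/20.3 ≈ 2.256 → |2.256 − 2.236| = 0.020

D, C, B, A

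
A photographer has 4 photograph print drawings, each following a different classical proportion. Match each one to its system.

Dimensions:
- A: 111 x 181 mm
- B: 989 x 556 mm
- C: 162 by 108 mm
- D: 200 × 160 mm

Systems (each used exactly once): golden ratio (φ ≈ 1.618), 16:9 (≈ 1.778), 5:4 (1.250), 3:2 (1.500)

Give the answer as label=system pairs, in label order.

A=golden ratio, B=16:9, C=3:2, D=5:4

Ratios: A ≈ 1.631; B ≈ 1.779; C ≈ 1.500; D ≈ 1.250.
Targets: golden ratio ≈ 1.618; 16:9 ≈ 1.778; 5:4 ≈ 1.250; 3:2 ≈ 1.500.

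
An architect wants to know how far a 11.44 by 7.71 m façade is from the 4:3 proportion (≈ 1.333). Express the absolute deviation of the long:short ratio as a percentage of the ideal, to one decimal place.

11.3%

Ratio = 11.44 / 7.71 ≈ 1.4838.
Ideal 4:3 ≈ 1.3333. |1.4838 − 1.3333| / 1.3333 ≈ 11.29% → 11.3%.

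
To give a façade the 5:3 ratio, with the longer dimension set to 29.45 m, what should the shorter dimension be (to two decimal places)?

17.67 m

5:3 ≈ 1.66667.
Shorter side = 29.45 ÷ 1.66667 ≈ 17.6700 → 17.67 m.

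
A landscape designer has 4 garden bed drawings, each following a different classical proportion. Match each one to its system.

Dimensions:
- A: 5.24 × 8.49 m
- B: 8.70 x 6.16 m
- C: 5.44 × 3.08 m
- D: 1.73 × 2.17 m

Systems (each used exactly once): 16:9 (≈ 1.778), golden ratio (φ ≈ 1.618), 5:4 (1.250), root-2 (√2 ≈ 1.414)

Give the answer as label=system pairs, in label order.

A=golden ratio, B=root-2, C=16:9, D=5:4

Ratios: A ≈ 1.620; B ≈ 1.412; C ≈ 1.766; D ≈ 1.254.
Targets: 16:9 ≈ 1.778; golden ratio ≈ 1.618; 5:4 ≈ 1.250; root-2 ≈ 1.414.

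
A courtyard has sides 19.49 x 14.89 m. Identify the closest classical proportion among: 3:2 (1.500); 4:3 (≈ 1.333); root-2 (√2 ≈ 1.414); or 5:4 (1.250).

Ratio = 19.49 / 14.89 ≈ 1.309.
Distances: 3:2 1.500 (Δ 0.191); 4:3 1.333 (Δ 0.024); root-2 1.414 (Δ 0.105); 5:4 1.250 (Δ 0.059).

4:3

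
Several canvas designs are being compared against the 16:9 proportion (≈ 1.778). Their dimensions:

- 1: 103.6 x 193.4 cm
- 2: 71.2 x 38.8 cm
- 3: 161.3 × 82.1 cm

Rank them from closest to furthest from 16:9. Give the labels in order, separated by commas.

2, 1, 3

Ratios: 1 = 193.4 / 103.6 ≈ 1.867; 2 = 71.2 / 38.8 ≈ 1.835; 3 = 161.3 / 82.1 ≈ 1.965.
|Δ from 1.778|: 1 0.089; 2 0.057; 3 0.187.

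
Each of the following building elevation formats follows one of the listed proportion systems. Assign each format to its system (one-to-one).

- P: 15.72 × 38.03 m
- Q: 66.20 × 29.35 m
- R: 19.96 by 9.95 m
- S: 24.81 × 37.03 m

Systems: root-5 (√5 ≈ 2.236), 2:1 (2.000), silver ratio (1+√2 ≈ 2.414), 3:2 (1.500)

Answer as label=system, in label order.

P=silver ratio, Q=root-5, R=2:1, S=3:2

P = 38.03/15.72 ≈ 2.419 → silver ratio (2.414)
Q = 66.20/29.35 ≈ 2.256 → root-5 (2.236)
R = 19.96/9.95 ≈ 2.006 → 2:1 (2.000)
S = 37.03/24.81 ≈ 1.493 → 3:2 (1.500)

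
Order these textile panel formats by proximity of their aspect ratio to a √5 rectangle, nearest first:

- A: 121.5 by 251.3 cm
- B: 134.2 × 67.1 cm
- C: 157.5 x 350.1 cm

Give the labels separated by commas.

C, A, B

A: 251.3/121.5 ≈ 2.068 → |2.068 − 2.236| = 0.168
B: 134.2/67.1 ≈ 2.000 → |2.000 − 2.236| = 0.236
C: 350.1/157.5 ≈ 2.223 → |2.223 − 2.236| = 0.013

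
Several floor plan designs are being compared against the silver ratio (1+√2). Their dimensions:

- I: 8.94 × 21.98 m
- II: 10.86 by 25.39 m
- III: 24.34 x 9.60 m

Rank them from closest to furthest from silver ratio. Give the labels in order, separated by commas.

I, II, III

I: 21.98/8.94 ≈ 2.459 → |2.459 − 2.414| = 0.045
II: 25.39/10.86 ≈ 2.338 → |2.338 − 2.414| = 0.076
III: 24.34/9.60 ≈ 2.535 → |2.535 − 2.414| = 0.121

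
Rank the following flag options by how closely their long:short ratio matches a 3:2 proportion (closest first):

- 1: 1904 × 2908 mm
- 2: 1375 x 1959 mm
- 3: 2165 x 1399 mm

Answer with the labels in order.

Ratios: 1 = 2908 / 1904 ≈ 1.527; 2 = 1959 / 1375 ≈ 1.425; 3 = 2165 / 1399 ≈ 1.548.
|Δ from 1.500|: 1 0.027; 2 0.075; 3 0.048.

1, 3, 2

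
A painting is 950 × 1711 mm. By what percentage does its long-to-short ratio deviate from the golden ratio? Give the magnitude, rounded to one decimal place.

11.3%

Ratio = 1711 / 950 ≈ 1.8011.
Ideal golden ratio ≈ 1.6180. |1.8011 − 1.6180| / 1.6180 ≈ 11.32% → 11.3%.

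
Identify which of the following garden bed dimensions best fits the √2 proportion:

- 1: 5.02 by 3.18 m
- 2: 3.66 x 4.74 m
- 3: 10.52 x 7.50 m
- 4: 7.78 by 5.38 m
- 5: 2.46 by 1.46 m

3

Ratios (long/short): 1 ≈ 1.579; 2 ≈ 1.295; 3 ≈ 1.403; 4 ≈ 1.446; 5 ≈ 1.685.
root-2 ≈ 1.414; option 3 is nearest (Δ 0.011).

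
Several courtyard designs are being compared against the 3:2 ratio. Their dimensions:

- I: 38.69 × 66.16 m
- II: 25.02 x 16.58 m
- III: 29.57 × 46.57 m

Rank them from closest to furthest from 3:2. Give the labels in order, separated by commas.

II, III, I

I: 66.16/38.69 ≈ 1.710 → |1.710 − 1.500| = 0.210
II: 25.02/16.58 ≈ 1.509 → |1.509 − 1.500| = 0.009
III: 46.57/29.57 ≈ 1.575 → |1.575 − 1.500| = 0.075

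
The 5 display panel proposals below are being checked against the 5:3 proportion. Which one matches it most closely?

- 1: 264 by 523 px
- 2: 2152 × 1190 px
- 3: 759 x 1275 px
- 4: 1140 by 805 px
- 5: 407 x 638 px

Ratios (long/short): 1 ≈ 1.981; 2 ≈ 1.808; 3 ≈ 1.680; 4 ≈ 1.416; 5 ≈ 1.568.
5:3 ≈ 1.667; option 3 is nearest (Δ 0.013).

3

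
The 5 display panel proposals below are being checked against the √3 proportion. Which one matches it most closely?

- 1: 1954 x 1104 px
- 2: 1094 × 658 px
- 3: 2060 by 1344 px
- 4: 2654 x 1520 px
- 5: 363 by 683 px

4

Ratios (long/short): 1 ≈ 1.770; 2 ≈ 1.663; 3 ≈ 1.533; 4 ≈ 1.746; 5 ≈ 1.882.
root-3 ≈ 1.732; option 4 is nearest (Δ 0.014).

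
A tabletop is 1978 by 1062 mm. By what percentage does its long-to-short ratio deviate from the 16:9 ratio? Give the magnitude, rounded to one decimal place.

Ratio = 1978 / 1062 ≈ 1.8625.
Ideal 16:9 ≈ 1.7778. |1.8625 − 1.7778| / 1.7778 ≈ 4.76% → 4.8%.

4.8%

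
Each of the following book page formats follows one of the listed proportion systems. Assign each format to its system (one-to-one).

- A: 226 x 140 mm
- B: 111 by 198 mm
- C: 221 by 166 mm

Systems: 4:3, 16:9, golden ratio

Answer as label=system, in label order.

A=golden ratio, B=16:9, C=4:3

Ratios: A ≈ 1.614; B ≈ 1.784; C ≈ 1.331.
Targets: 4:3 ≈ 1.333; 16:9 ≈ 1.778; golden ratio ≈ 1.618.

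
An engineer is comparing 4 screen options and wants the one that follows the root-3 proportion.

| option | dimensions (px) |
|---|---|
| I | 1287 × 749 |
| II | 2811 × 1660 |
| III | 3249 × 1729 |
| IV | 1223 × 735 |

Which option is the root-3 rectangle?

I

Target root-3 ≈ 1.732.
I: 1.718 (Δ0.014)  II: 1.693 (Δ0.039)  III: 1.879 (Δ0.147)  IV: 1.664 (Δ0.068)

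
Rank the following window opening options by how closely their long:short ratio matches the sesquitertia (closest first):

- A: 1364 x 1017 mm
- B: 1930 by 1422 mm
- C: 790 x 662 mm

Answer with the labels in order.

A, B, C

Ratios: A = 1364 / 1017 ≈ 1.341; B = 1930 / 1422 ≈ 1.357; C = 790 / 662 ≈ 1.193.
|Δ from 1.333|: A 0.008; B 0.024; C 0.140.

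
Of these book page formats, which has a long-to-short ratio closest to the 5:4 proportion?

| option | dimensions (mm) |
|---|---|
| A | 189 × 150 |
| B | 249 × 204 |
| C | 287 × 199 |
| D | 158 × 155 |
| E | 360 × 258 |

A

Ratios (long/short): A ≈ 1.260; B ≈ 1.221; C ≈ 1.442; D ≈ 1.019; E ≈ 1.395.
5:4 ≈ 1.250; option A is nearest (Δ 0.010).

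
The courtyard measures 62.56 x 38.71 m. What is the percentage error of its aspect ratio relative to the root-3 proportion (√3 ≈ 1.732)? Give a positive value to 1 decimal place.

6.7%

Ratio = 62.56 / 38.71 ≈ 1.6161.
Ideal root-3 ≈ 1.7321. |1.6161 − 1.7321| / 1.7321 ≈ 6.70% → 6.7%.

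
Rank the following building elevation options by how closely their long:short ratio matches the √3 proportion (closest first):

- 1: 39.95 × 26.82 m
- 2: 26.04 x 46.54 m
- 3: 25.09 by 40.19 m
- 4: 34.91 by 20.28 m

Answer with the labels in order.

4, 2, 3, 1

1: 39.95/26.82 ≈ 1.490 → |1.490 − 1.732| = 0.242
2: 46.54/26.04 ≈ 1.787 → |1.787 − 1.732| = 0.055
3: 40.19/25.09 ≈ 1.602 → |1.602 − 1.732| = 0.130
4: 34.91/20.28 ≈ 1.721 → |1.721 − 1.732| = 0.011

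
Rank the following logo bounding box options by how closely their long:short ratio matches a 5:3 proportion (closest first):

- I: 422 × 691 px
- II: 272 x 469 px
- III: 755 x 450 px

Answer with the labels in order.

I: 691/422 ≈ 1.637 → |1.637 − 1.667| = 0.030
II: 469/272 ≈ 1.724 → |1.724 − 1.667| = 0.057
III: 755/450 ≈ 1.678 → |1.678 − 1.667| = 0.011

III, I, II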